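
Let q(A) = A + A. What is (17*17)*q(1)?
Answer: 578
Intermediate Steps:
q(A) = 2*A
(17*17)*q(1) = (17*17)*(2*1) = 289*2 = 578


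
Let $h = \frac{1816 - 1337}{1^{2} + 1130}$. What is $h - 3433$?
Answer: $- \frac{3882244}{1131} \approx -3432.6$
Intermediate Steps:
$h = \frac{479}{1131}$ ($h = \frac{479}{1 + 1130} = \frac{479}{1131} \approx 0.42352$)
$h - 3433 = \frac{479}{1131} - 3433 = - \frac{3882244}{1131}$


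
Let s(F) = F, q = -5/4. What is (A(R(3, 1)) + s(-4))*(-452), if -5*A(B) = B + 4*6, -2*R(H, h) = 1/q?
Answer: 100344/25 ≈ 4013.8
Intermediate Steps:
q = -5/4 (q = -5*¼ = -5/4 ≈ -1.2500)
R(H, h) = ⅖ (R(H, h) = -1/(2*(-5/4)) = -½*(-⅘) = ⅖)
A(B) = -24/5 - B/5 (A(B) = -(B + 4*6)/5 = -(B + 24)/5 = -(24 + B)/5 = -24/5 - B/5)
(A(R(3, 1)) + s(-4))*(-452) = ((-24/5 - ⅕*⅖) - 4)*(-452) = ((-24/5 - 2/25) - 4)*(-452) = (-122/25 - 4)*(-452) = -222/25*(-452) = 100344/25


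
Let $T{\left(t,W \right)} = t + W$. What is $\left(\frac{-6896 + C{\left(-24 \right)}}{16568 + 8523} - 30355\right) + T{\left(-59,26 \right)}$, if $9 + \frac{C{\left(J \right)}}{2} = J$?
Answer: $- \frac{762472270}{25091} \approx -30388.0$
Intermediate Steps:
$C{\left(J \right)} = -18 + 2 J$
$T{\left(t,W \right)} = W + t$
$\left(\frac{-6896 + C{\left(-24 \right)}}{16568 + 8523} - 30355\right) + T{\left(-59,26 \right)} = \left(\frac{-6896 + \left(-18 + 2 \left(-24\right)\right)}{16568 + 8523} - 30355\right) + \left(26 - 59\right) = \left(\frac{-6896 - 66}{25091} - 30355\right) - 33 = \left(\left(-6896 - 66\right) \frac{1}{25091} - 30355\right) - 33 = \left(\left(-6962\right) \frac{1}{25091} - 30355\right) - 33 = \left(- \frac{6962}{25091} - 30355\right) - 33 = - \frac{761644267}{25091} - 33 = - \frac{762472270}{25091}$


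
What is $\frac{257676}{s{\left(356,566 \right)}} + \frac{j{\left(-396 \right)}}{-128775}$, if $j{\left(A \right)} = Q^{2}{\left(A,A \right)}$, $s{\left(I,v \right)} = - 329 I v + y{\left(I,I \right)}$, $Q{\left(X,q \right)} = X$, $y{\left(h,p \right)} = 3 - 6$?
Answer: $- \frac{3476285941164}{2845592126975} \approx -1.2216$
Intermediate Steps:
$y{\left(h,p \right)} = -3$ ($y{\left(h,p \right)} = 3 - 6 = -3$)
$s{\left(I,v \right)} = -3 - 329 I v$ ($s{\left(I,v \right)} = - 329 I v - 3 = -3 - 329 I v$)
$j{\left(A \right)} = A^{2}$
$\frac{257676}{s{\left(356,566 \right)}} + \frac{j{\left(-396 \right)}}{-128775} = \frac{257676}{-3 - 117124 \cdot 566} + \frac{\left(-396\right)^{2}}{-128775} = \frac{257676}{-3 - 66292184} + 156816 \left(- \frac{1}{128775}\right) = \frac{257676}{-66292187} - \frac{52272}{42925} = 257676 \left(- \frac{1}{66292187}\right) - \frac{52272}{42925} = - \frac{257676}{66292187} - \frac{52272}{42925} = - \frac{3476285941164}{2845592126975}$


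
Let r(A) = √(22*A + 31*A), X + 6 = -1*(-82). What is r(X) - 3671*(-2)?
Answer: 7342 + 2*√1007 ≈ 7405.5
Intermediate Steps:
X = 76 (X = -6 - 1*(-82) = -6 + 82 = 76)
r(A) = √53*√A (r(A) = √(53*A) = √53*√A)
r(X) - 3671*(-2) = √53*√76 - 3671*(-2) = √53*(2*√19) + 7342 = 2*√1007 + 7342 = 7342 + 2*√1007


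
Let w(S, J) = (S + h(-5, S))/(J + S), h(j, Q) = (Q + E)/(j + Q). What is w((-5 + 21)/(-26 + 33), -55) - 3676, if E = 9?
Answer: -8590729/2337 ≈ -3676.0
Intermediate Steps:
h(j, Q) = (9 + Q)/(Q + j) (h(j, Q) = (Q + 9)/(j + Q) = (9 + Q)/(Q + j))
w(S, J) = (S + (9 + S)/(-5 + S))/(J + S) (w(S, J) = (S + (9 + S)/(S - 5))/(J + S) = (S + (9 + S)/(-5 + S))/(J + S))
w((-5 + 21)/(-26 + 33), -55) - 3676 = (9 + (-5 + 21)/(-26 + 33) + ((-5 + 21)/(-26 + 33))*(-5 + (-5 + 21)/(-26 + 33)))/((-5 + (-5 + 21)/(-26 + 33))*(-55 + (-5 + 21)/(-26 + 33))) - 3676 = (9 + 16/7 + (16/7)*(-5 + 16/7))/((-5 + 16/7)*(-55 + 16/7)) - 3676 = (9 + 16*(⅐) + (16*(⅐))*(-5 + 16*(⅐)))/((-5 + 16*(⅐))*(-55 + 16*(⅐))) - 3676 = (9 + 16/7 + 16*(-5 + 16/7)/7)/((-5 + 16/7)*(-55 + 16/7)) - 3676 = (9 + 16/7 + (16/7)*(-19/7))/((-19/7)*(-369/7)) - 3676 = -7/19*(-7/369)*(9 + 16/7 - 304/49) - 3676 = -7/19*(-7/369)*249/49 - 3676 = 83/2337 - 3676 = -8590729/2337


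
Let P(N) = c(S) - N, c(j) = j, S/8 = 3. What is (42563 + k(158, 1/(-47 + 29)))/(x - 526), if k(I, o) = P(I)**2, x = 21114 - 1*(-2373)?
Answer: 60519/22961 ≈ 2.6357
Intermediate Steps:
S = 24 (S = 8*3 = 24)
x = 23487 (x = 21114 + 2373 = 23487)
P(N) = 24 - N
k(I, o) = (24 - I)**2
(42563 + k(158, 1/(-47 + 29)))/(x - 526) = (42563 + (-24 + 158)**2)/(23487 - 526) = (42563 + 134**2)/22961 = (42563 + 17956)*(1/22961) = 60519*(1/22961) = 60519/22961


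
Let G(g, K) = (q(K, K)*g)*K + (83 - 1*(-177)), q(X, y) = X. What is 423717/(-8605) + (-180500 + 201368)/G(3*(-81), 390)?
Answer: -21163211943/429785330 ≈ -49.241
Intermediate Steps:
G(g, K) = 260 + g*K**2 (G(g, K) = (K*g)*K + (83 - 1*(-177)) = g*K**2 + (83 + 177) = g*K**2 + 260 = 260 + g*K**2)
423717/(-8605) + (-180500 + 201368)/G(3*(-81), 390) = 423717/(-8605) + (-180500 + 201368)/(260 + (3*(-81))*390**2) = 423717*(-1/8605) + 20868/(260 - 243*152100) = -423717/8605 + 20868/(260 - 36960300) = -423717/8605 + 20868/(-36960040) = -423717/8605 + 20868*(-1/36960040) = -423717/8605 - 141/249730 = -21163211943/429785330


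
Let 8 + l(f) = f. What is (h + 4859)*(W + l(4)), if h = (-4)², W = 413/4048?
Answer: -76922625/4048 ≈ -19003.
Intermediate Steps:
l(f) = -8 + f
W = 413/4048 (W = 413*(1/4048) = 413/4048 ≈ 0.10203)
h = 16
(h + 4859)*(W + l(4)) = (16 + 4859)*(413/4048 + (-8 + 4)) = 4875*(413/4048 - 4) = 4875*(-15779/4048) = -76922625/4048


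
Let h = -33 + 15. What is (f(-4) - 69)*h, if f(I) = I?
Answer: 1314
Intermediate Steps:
h = -18
(f(-4) - 69)*h = (-4 - 69)*(-18) = -73*(-18) = 1314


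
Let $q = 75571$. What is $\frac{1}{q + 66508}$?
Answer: $\frac{1}{142079} \approx 7.0383 \cdot 10^{-6}$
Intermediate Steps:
$\frac{1}{q + 66508} = \frac{1}{75571 + 66508} = \frac{1}{142079}$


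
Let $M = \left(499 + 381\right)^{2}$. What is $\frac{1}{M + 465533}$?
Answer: $\frac{1}{1239933} \approx 8.065 \cdot 10^{-7}$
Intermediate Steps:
$M = 774400$ ($M = 880^{2} = 774400$)
$\frac{1}{M + 465533} = \frac{1}{774400 + 465533} = \frac{1}{1239933}$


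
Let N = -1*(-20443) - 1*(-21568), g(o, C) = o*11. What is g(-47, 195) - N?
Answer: -42528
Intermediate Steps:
g(o, C) = 11*o
N = 42011 (N = 20443 + 21568 = 42011)
g(-47, 195) - N = 11*(-47) - 1*42011 = -517 - 42011 = -42528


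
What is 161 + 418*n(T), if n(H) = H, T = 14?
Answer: 6013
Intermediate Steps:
161 + 418*n(T) = 161 + 418*14 = 161 + 5852 = 6013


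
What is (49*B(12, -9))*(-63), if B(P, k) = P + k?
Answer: -9261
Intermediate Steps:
(49*B(12, -9))*(-63) = (49*(12 - 9))*(-63) = (49*3)*(-63) = 147*(-63) = -9261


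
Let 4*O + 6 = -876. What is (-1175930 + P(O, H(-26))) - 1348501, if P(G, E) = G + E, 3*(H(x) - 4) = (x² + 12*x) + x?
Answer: -15147209/6 ≈ -2.5245e+6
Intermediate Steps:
O = -441/2 (O = -3/2 + (¼)*(-876) = -3/2 - 219 = -441/2 ≈ -220.50)
H(x) = 4 + x²/3 + 13*x/3 (H(x) = 4 + ((x² + 12*x) + x)/3 = 4 + (x² + 13*x)/3 = 4 + (x²/3 + 13*x/3) = 4 + x²/3 + 13*x/3)
P(G, E) = E + G
(-1175930 + P(O, H(-26))) - 1348501 = (-1175930 + ((4 + (⅓)*(-26)² + (13/3)*(-26)) - 441/2)) - 1348501 = (-1175930 + ((4 + (⅓)*676 - 338/3) - 441/2)) - 1348501 = (-1175930 + ((4 + 676/3 - 338/3) - 441/2)) - 1348501 = (-1175930 + (350/3 - 441/2)) - 1348501 = (-1175930 - 623/6) - 1348501 = -7056203/6 - 1348501 = -15147209/6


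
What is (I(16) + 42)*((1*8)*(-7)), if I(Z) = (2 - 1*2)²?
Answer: -2352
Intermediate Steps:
I(Z) = 0 (I(Z) = (2 - 2)² = 0² = 0)
(I(16) + 42)*((1*8)*(-7)) = (0 + 42)*((1*8)*(-7)) = 42*(8*(-7)) = 42*(-56) = -2352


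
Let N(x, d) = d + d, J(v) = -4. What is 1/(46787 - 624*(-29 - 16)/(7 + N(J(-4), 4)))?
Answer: 1/48659 ≈ 2.0551e-5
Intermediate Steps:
N(x, d) = 2*d
1/(46787 - 624*(-29 - 16)/(7 + N(J(-4), 4))) = 1/(46787 - 624*(-29 - 16)/(7 + 2*4)) = 1/(46787 - 624*(-45/(7 + 8))) = 1/(46787 - 624*(-45/15)) = 1/(46787 - 624*(-45*1/15)) = 1/(46787 - 624*(-3)) = 1/(46787 - 1*(-1872)) = 1/(46787 + 1872) = 1/48659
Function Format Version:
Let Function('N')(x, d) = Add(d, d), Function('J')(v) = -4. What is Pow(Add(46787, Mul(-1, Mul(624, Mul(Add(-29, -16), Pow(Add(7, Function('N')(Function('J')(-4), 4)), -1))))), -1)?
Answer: Rational(1, 48659) ≈ 2.0551e-5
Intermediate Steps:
Function('N')(x, d) = Mul(2, d)
Pow(Add(46787, Mul(-1, Mul(624, Mul(Add(-29, -16), Pow(Add(7, Function('N')(Function('J')(-4), 4)), -1))))), -1) = Pow(Add(46787, Mul(-1, Mul(624, Mul(Add(-29, -16), Pow(Add(7, Mul(2, 4)), -1))))), -1) = Pow(Add(46787, Mul(-1, Mul(624, Mul(-45, Pow(Add(7, 8), -1))))), -1) = Pow(Add(46787, Mul(-1, Mul(624, Mul(-45, Pow(15, -1))))), -1) = Pow(Add(46787, Mul(-1, Mul(624, Mul(-45, Rational(1, 15))))), -1) = Pow(Add(46787, Mul(-1, Mul(624, -3))), -1) = Pow(Add(46787, Mul(-1, -1872)), -1) = Pow(Add(46787, 1872), -1) = Pow(48659, -1) = Rational(1, 48659)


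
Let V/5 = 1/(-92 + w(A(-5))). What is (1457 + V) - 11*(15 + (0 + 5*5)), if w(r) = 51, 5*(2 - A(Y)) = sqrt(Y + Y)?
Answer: 41692/41 ≈ 1016.9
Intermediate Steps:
A(Y) = 2 - sqrt(2)*sqrt(Y)/5 (A(Y) = 2 - sqrt(Y + Y)/5 = 2 - sqrt(2)*sqrt(Y)/5)
V = -5/41 (V = 5/(-92 + 51) = 5/(-41) = 5*(-1/41) = -5/41 ≈ -0.12195)
(1457 + V) - 11*(15 + (0 + 5*5)) = (1457 - 5/41) - 11*(15 + (0 + 5*5)) = 59732/41 - 11*(15 + (0 + 25)) = 59732/41 - 11*(15 + 25) = 59732/41 - 11*40 = 59732/41 - 440 = 41692/41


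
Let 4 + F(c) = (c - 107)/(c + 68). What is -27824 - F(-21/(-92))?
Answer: -174616317/6277 ≈ -27818.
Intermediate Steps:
F(c) = -4 + (-107 + c)/(68 + c) (F(c) = -4 + (c - 107)/(c + 68) = -4 + (-107 + c)/(68 + c))
-27824 - F(-21/(-92)) = -27824 - (-379 - (-63)/(-92))/(68 - 21/(-92)) = -27824 - (-379 - (-63)*(-1)/92)/(68 - 21*(-1/92)) = -27824 - (-379 - 3*21/92)/(68 + 21/92) = -27824 - (-379 - 63/92)/6277/92 = -27824 - 92*(-34931)/(6277*92) = -27824 - 1*(-34931/6277) = -27824 + 34931/6277 = -174616317/6277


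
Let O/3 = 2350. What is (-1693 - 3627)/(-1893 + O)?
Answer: -5320/5157 ≈ -1.0316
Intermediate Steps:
O = 7050 (O = 3*2350 = 7050)
(-1693 - 3627)/(-1893 + O) = (-1693 - 3627)/(-1893 + 7050) = -5320/5157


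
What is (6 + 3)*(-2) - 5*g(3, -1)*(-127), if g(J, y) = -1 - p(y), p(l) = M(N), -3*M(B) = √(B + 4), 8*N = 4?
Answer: -653 + 635*√2/2 ≈ -203.99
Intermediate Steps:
N = ½ (N = (⅛)*4 = ½ ≈ 0.50000)
M(B) = -√(4 + B)/3 (M(B) = -√(B + 4)/3 = -√(4 + B)/3)
p(l) = -√2/2 (p(l) = -√(4 + ½)/3 = -√2/2)
g(J, y) = -1 + √2/2 (g(J, y) = -1 - (-1)*√2/2 = -1 + √2/2)
(6 + 3)*(-2) - 5*g(3, -1)*(-127) = (6 + 3)*(-2) - 5*(-1 + √2/2)*(-127) = 9*(-2) + (5 - 5*√2/2)*(-127) = -18 + (-635 + 635*√2/2) = -653 + 635*√2/2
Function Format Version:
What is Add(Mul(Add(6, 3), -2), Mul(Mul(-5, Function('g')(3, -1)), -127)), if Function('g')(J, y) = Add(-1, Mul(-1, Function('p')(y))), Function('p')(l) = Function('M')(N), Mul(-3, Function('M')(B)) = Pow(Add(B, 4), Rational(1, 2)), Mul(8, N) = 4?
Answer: Add(-653, Mul(Rational(635, 2), Pow(2, Rational(1, 2)))) ≈ -203.99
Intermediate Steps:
N = Rational(1, 2) (N = Mul(Rational(1, 8), 4) = Rational(1, 2) ≈ 0.50000)
Function('M')(B) = Mul(Rational(-1, 3), Pow(Add(4, B), Rational(1, 2))) (Function('M')(B) = Mul(Rational(-1, 3), Pow(Add(B, 4), Rational(1, 2))) = Mul(Rational(-1, 3), Pow(Add(4, B), Rational(1, 2))))
Function('p')(l) = Mul(Rational(-1, 2), Pow(2, Rational(1, 2))) (Function('p')(l) = Mul(Rational(-1, 3), Pow(Add(4, Rational(1, 2)), Rational(1, 2))) = Mul(Rational(-1, 3), Pow(Rational(9, 2), Rational(1, 2))) = Mul(Rational(-1, 3), Mul(Rational(3, 2), Pow(2, Rational(1, 2)))) = Mul(Rational(-1, 2), Pow(2, Rational(1, 2))))
Function('g')(J, y) = Add(-1, Mul(Rational(1, 2), Pow(2, Rational(1, 2)))) (Function('g')(J, y) = Add(-1, Mul(-1, Mul(Rational(-1, 2), Pow(2, Rational(1, 2))))) = Add(-1, Mul(Rational(1, 2), Pow(2, Rational(1, 2)))))
Add(Mul(Add(6, 3), -2), Mul(Mul(-5, Function('g')(3, -1)), -127)) = Add(Mul(Add(6, 3), -2), Mul(Mul(-5, Add(-1, Mul(Rational(1, 2), Pow(2, Rational(1, 2))))), -127)) = Add(Mul(9, -2), Mul(Add(5, Mul(Rational(-5, 2), Pow(2, Rational(1, 2)))), -127)) = Add(-18, Add(-635, Mul(Rational(635, 2), Pow(2, Rational(1, 2))))) = Add(-653, Mul(Rational(635, 2), Pow(2, Rational(1, 2))))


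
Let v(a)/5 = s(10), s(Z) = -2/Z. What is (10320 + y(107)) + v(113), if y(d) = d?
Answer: 10426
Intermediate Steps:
v(a) = -1 (v(a) = 5*(-2/10) = 5*(-2*⅒) = 5*(-⅕) = -1)
(10320 + y(107)) + v(113) = (10320 + 107) - 1 = 10427 - 1 = 10426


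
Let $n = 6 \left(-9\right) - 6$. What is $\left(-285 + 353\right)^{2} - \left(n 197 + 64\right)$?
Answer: $16380$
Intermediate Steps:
$n = -60$ ($n = -54 - 6 = -60$)
$\left(-285 + 353\right)^{2} - \left(n 197 + 64\right) = \left(-285 + 353\right)^{2} - \left(\left(-60\right) 197 + 64\right) = 68^{2} - \left(-11820 + 64\right) = 4624 - -11756 = 4624 + 11756 = 16380$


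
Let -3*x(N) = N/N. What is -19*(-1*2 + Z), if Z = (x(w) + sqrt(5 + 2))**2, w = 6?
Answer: -874/9 + 38*sqrt(7)/3 ≈ -63.598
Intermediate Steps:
x(N) = -1/3 (x(N) = -N/(3*N) = -1/3*1 = -1/3)
Z = (-1/3 + sqrt(7))**2 (Z = (-1/3 + sqrt(5 + 2))**2 = (-1/3 + sqrt(7))**2 ≈ 5.3473)
-19*(-1*2 + Z) = -19*(-1*2 + (64/9 - 2*sqrt(7)/3)) = -19*(-2 + (64/9 - 2*sqrt(7)/3)) = -19*(46/9 - 2*sqrt(7)/3) = -874/9 + 38*sqrt(7)/3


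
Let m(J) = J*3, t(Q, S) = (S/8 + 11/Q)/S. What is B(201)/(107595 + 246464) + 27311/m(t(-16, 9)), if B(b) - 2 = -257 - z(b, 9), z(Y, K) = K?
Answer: 464145854904/2478413 ≈ 1.8728e+5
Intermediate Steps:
B(b) = -264 (B(b) = 2 + (-257 - 1*9) = 2 + (-257 - 9) = 2 - 266 = -264)
t(Q, S) = (11/Q + S/8)/S (t(Q, S) = (S*(1/8) + 11/Q)/S = (S/8 + 11/Q)/S = (11/Q + S/8)/S)
m(J) = 3*J
B(201)/(107595 + 246464) + 27311/m(t(-16, 9)) = -264/(107595 + 246464) + 27311/((3*(1/8 + 11/(-16*9)))) = -264/354059 + 27311/((3*(1/8 + 11*(-1/16)*(1/9)))) = -264*1/354059 + 27311/((3*(1/8 - 11/144))) = -264/354059 + 27311/((3*(7/144))) = -264/354059 + 27311/(7/48) = -264/354059 + 27311*(48/7) = -264/354059 + 1310928/7 = 464145854904/2478413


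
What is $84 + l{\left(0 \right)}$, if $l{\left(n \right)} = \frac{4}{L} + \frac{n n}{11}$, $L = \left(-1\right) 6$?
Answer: $\frac{250}{3} \approx 83.333$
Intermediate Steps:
$L = -6$
$l{\left(n \right)} = - \frac{2}{3} + \frac{n^{2}}{11}$ ($l{\left(n \right)} = \frac{4}{-6} + \frac{n n}{11} = 4 \left(- \frac{1}{6}\right) + n^{2} \cdot \frac{1}{11} = - \frac{2}{3} + \frac{n^{2}}{11}$)
$84 + l{\left(0 \right)} = 84 - \left(\frac{2}{3} - \frac{0^{2}}{11}\right) = 84 + \left(- \frac{2}{3} + \frac{1}{11} \cdot 0\right) = 84 + \left(- \frac{2}{3} + 0\right) = 84 - \frac{2}{3} = \frac{250}{3}$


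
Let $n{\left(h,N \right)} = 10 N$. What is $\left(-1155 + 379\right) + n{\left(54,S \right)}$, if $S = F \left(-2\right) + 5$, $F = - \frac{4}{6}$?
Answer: $- \frac{2138}{3} \approx -712.67$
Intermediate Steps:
$F = - \frac{2}{3}$ ($F = \left(-4\right) \frac{1}{6} = - \frac{2}{3} \approx -0.66667$)
$S = \frac{19}{3}$ ($S = \left(- \frac{2}{3}\right) \left(-2\right) + 5 = \frac{4}{3} + 5 = \frac{19}{3} \approx 6.3333$)
$\left(-1155 + 379\right) + n{\left(54,S \right)} = \left(-1155 + 379\right) + 10 \cdot \frac{19}{3} = -776 + \frac{190}{3} = - \frac{2138}{3}$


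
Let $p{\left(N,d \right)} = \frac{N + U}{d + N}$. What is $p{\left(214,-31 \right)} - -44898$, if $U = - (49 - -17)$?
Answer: $\frac{8216482}{183} \approx 44899.0$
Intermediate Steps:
$U = -66$ ($U = - (49 + 17) = \left(-1\right) 66 = -66$)
$p{\left(N,d \right)} = \frac{-66 + N}{N + d}$ ($p{\left(N,d \right)} = \frac{N - 66}{d + N} = \frac{-66 + N}{N + d}$)
$p{\left(214,-31 \right)} - -44898 = \frac{-66 + 214}{214 - 31} - -44898 = \frac{1}{183} \cdot 148 + 44898 = \frac{148}{183} + 44898 = \frac{8216482}{183}$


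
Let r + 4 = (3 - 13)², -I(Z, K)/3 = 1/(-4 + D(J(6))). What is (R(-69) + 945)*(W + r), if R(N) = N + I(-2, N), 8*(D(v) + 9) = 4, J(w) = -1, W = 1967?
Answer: 45192078/25 ≈ 1.8077e+6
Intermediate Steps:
D(v) = -17/2 (D(v) = -9 + (⅛)*4 = -9 + ½ = -17/2)
I(Z, K) = 6/25 (I(Z, K) = -3/(-4 - 17/2) = -3/(-25/2) = -3*(-2/25) = 6/25)
R(N) = 6/25 + N (R(N) = N + 6/25 = 6/25 + N)
r = 96 (r = -4 + (3 - 13)² = -4 + (-10)² = -4 + 100 = 96)
(R(-69) + 945)*(W + r) = ((6/25 - 69) + 945)*(1967 + 96) = (-1719/25 + 945)*2063 = (21906/25)*2063 = 45192078/25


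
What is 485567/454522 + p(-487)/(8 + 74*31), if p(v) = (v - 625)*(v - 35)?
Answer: 132475716721/523154822 ≈ 253.22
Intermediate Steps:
p(v) = (-625 + v)*(-35 + v)
485567/454522 + p(-487)/(8 + 74*31) = 485567/454522 + (21875 + (-487)**2 - 660*(-487))/(8 + 74*31) = 485567*(1/454522) + (21875 + 237169 + 321420)/(8 + 2294) = 485567/454522 + 580464/2302 = 485567/454522 + 580464*(1/2302) = 485567/454522 + 290232/1151 = 132475716721/523154822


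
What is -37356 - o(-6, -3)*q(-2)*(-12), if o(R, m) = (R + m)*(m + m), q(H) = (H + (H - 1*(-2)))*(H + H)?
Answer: -32172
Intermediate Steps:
q(H) = 2*H*(2 + 2*H) (q(H) = (H + (H + 2))*(2*H) = (H + (2 + H))*(2*H) = (2 + 2*H)*(2*H) = 2*H*(2 + 2*H))
o(R, m) = 2*m*(R + m) (o(R, m) = (R + m)*(2*m) = 2*m*(R + m))
-37356 - o(-6, -3)*q(-2)*(-12) = -37356 - (2*(-3)*(-6 - 3))*(4*(-2)*(1 - 2))*(-12) = -37356 - (2*(-3)*(-9))*(4*(-2)*(-1))*(-12) = -37356 - 54*8*(-12) = -37356 - 432*(-12) = -37356 - 1*(-5184) = -37356 + 5184 = -32172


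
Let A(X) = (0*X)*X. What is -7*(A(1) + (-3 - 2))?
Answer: 35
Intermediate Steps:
A(X) = 0 (A(X) = 0*X = 0)
-7*(A(1) + (-3 - 2)) = -7*(0 + (-3 - 2)) = -7*(0 - 5) = -7*(-5) = 35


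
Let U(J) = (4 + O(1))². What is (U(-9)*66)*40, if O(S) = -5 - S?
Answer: 10560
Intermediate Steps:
U(J) = 4 (U(J) = (4 + (-5 - 1*1))² = (4 + (-5 - 1))² = (4 - 6)² = (-2)² = 4)
(U(-9)*66)*40 = (4*66)*40 = 264*40 = 10560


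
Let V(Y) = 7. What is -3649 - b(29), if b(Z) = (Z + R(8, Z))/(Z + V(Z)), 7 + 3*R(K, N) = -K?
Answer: -10949/3 ≈ -3649.7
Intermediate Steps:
R(K, N) = -7/3 - K/3 (R(K, N) = -7/3 + (-K)/3 = -7/3 - K/3)
b(Z) = (-5 + Z)/(7 + Z) (b(Z) = (Z + (-7/3 - ⅓*8))/(Z + 7) = (Z + (-7/3 - 8/3))/(7 + Z) = (Z - 5)/(7 + Z) = (-5 + Z)/(7 + Z))
-3649 - b(29) = -3649 - (-5 + 29)/(7 + 29) = -3649 - 24/36 = -3649 - 1*⅔ = -3649 - ⅔ = -10949/3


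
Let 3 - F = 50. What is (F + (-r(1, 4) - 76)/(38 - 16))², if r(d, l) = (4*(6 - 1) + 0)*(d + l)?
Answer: 3025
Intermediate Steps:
r(d, l) = 20*d + 20*l (r(d, l) = (4*5 + 0)*(d + l) = (20 + 0)*(d + l) = 20*(d + l) = 20*d + 20*l)
F = -47 (F = 3 - 1*50 = 3 - 50 = -47)
(F + (-r(1, 4) - 76)/(38 - 16))² = (-47 + (-(20*1 + 20*4) - 76)/(38 - 16))² = (-47 + (-(20 + 80) - 76)/22)² = (-47 + (-1*100 - 76)*(1/22))² = (-47 + (-100 - 76)*(1/22))² = (-47 - 176*1/22)² = (-47 - 8)² = (-55)² = 3025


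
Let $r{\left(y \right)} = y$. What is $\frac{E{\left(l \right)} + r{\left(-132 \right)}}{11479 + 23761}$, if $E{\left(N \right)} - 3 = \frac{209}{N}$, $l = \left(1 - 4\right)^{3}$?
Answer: $- \frac{923}{237870} \approx -0.0038803$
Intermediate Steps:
$l = -27$ ($l = \left(-3\right)^{3} = -27$)
$E{\left(N \right)} = 3 + \frac{209}{N}$
$\frac{E{\left(l \right)} + r{\left(-132 \right)}}{11479 + 23761} = \frac{\left(3 + \frac{209}{-27}\right) - 132}{11479 + 23761} = \frac{\left(3 + 209 \left(- \frac{1}{27}\right)\right) - 132}{35240} = \left(\left(3 - \frac{209}{27}\right) - 132\right) \frac{1}{35240} = \left(- \frac{128}{27} - 132\right) \frac{1}{35240} = \left(- \frac{3692}{27}\right) \frac{1}{35240} = - \frac{923}{237870}$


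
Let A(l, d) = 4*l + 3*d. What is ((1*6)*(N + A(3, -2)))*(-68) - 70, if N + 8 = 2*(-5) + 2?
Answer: 4010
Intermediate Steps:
N = -16 (N = -8 + (2*(-5) + 2) = -8 + (-10 + 2) = -8 - 8 = -16)
A(l, d) = 3*d + 4*l
((1*6)*(N + A(3, -2)))*(-68) - 70 = ((1*6)*(-16 + (3*(-2) + 4*3)))*(-68) - 70 = (6*(-16 + (-6 + 12)))*(-68) - 70 = (6*(-16 + 6))*(-68) - 70 = (6*(-10))*(-68) - 70 = -60*(-68) - 70 = 4080 - 70 = 4010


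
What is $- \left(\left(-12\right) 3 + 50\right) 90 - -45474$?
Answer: $44214$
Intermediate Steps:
$- \left(\left(-12\right) 3 + 50\right) 90 - -45474 = - \left(-36 + 50\right) 90 + 45474 = - 14 \cdot 90 + 45474 = \left(-1\right) 1260 + 45474 = -1260 + 45474 = 44214$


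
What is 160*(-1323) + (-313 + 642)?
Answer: -211351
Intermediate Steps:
160*(-1323) + (-313 + 642) = -211680 + 329 = -211351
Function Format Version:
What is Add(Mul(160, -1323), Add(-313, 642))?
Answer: -211351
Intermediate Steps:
Add(Mul(160, -1323), Add(-313, 642)) = Add(-211680, 329) = -211351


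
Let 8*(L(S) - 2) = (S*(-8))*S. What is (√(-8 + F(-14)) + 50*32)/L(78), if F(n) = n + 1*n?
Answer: -800/3041 - 3*I/3041 ≈ -0.26307 - 0.00098652*I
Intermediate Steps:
F(n) = 2*n (F(n) = n + n = 2*n)
L(S) = 2 - S² (L(S) = 2 + ((S*(-8))*S)/8 = 2 + ((-8*S)*S)/8 = 2 + (-8*S²)/8 = 2 - S²)
(√(-8 + F(-14)) + 50*32)/L(78) = (√(-8 + 2*(-14)) + 50*32)/(2 - 1*78²) = (√(-8 - 28) + 1600)/(2 - 1*6084) = (√(-36) + 1600)/(2 - 6084) = (6*I + 1600)/(-6082) = (1600 + 6*I)*(-1/6082) = -800/3041 - 3*I/3041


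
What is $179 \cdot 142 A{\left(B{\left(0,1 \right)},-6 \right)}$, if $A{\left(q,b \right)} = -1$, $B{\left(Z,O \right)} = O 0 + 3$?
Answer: $-25418$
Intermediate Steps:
$B{\left(Z,O \right)} = 3$ ($B{\left(Z,O \right)} = 0 + 3 = 3$)
$179 \cdot 142 A{\left(B{\left(0,1 \right)},-6 \right)} = 179 \cdot 142 \left(-1\right) = 25418 \left(-1\right) = -25418$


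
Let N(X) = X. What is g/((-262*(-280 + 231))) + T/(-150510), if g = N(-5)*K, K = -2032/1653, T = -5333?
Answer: 219735471/6118783370 ≈ 0.035912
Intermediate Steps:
K = -2032/1653 (K = -2032*1/1653 = -2032/1653 ≈ -1.2293)
g = 10160/1653 (g = -5*(-2032/1653) = 10160/1653 ≈ 6.1464)
g/((-262*(-280 + 231))) + T/(-150510) = 10160/(1653*((-262*(-280 + 231)))) - 5333/(-150510) = 10160/(1653*((-262*(-49)))) - 5333*(-1/150510) = (10160/1653)/12838 + 5333/150510 = (10160/1653)*(1/12838) + 5333/150510 = 5080/10610607 + 5333/150510 = 219735471/6118783370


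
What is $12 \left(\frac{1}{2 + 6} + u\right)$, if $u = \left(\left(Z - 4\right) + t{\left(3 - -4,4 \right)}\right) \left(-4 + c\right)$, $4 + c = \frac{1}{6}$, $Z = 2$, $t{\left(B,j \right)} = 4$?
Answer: $- \frac{373}{2} \approx -186.5$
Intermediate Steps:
$c = - \frac{23}{6}$ ($c = -4 + \frac{1}{6} = - \frac{23}{6} \approx -3.8333$)
$u = - \frac{47}{3}$ ($u = \left(\left(2 - 4\right) + 4\right) \left(-4 - \frac{23}{6}\right) = \left(-2 + 4\right) \left(- \frac{47}{6}\right) = 2 \left(- \frac{47}{6}\right) = - \frac{47}{3} \approx -15.667$)
$12 \left(\frac{1}{2 + 6} + u\right) = 12 \left(\frac{1}{2 + 6} - \frac{47}{3}\right) = 12 \left(\frac{1}{8} - \frac{47}{3}\right) = 12 \left(- \frac{373}{24}\right) = - \frac{373}{2}$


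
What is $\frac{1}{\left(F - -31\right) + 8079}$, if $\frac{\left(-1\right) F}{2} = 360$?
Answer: $\frac{1}{7390} \approx 0.00013532$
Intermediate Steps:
$F = -720$ ($F = \left(-2\right) 360 = -720$)
$\frac{1}{\left(F - -31\right) + 8079} = \frac{1}{\left(-720 - -31\right) + 8079} = \frac{1}{\left(-720 + 31\right) + 8079} = \frac{1}{-689 + 8079} = \frac{1}{7390}$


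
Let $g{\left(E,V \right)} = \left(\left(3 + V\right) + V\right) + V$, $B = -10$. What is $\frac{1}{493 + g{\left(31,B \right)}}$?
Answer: $\frac{1}{466} \approx 0.0021459$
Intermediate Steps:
$g{\left(E,V \right)} = 3 + 3 V$ ($g{\left(E,V \right)} = \left(3 + 2 V\right) + V = 3 + 3 V$)
$\frac{1}{493 + g{\left(31,B \right)}} = \frac{1}{493 + \left(3 + 3 \left(-10\right)\right)} = \frac{1}{493 + \left(3 - 30\right)} = \frac{1}{493 - 27} = \frac{1}{466}$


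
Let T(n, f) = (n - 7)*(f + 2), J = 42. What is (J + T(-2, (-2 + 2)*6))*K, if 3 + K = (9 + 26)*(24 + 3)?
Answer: 22608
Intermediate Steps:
K = 942 (K = -3 + (9 + 26)*(24 + 3) = -3 + 35*27 = -3 + 945 = 942)
T(n, f) = (-7 + n)*(2 + f)
(J + T(-2, (-2 + 2)*6))*K = (42 + (-14 - 7*(-2 + 2)*6 + 2*(-2) + ((-2 + 2)*6)*(-2)))*942 = (42 + (-14 - 0*6 - 4 + (0*6)*(-2)))*942 = (42 + (-14 - 7*0 - 4 + 0*(-2)))*942 = (42 + (-14 + 0 - 4 + 0))*942 = (42 - 18)*942 = 24*942 = 22608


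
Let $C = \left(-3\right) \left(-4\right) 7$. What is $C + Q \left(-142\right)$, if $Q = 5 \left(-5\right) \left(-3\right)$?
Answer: $-10566$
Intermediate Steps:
$Q = 75$ ($Q = \left(-25\right) \left(-3\right) = 75$)
$C = 84$ ($C = 12 \cdot 7 = 84$)
$C + Q \left(-142\right) = 84 + 75 \left(-142\right) = 84 - 10650 = -10566$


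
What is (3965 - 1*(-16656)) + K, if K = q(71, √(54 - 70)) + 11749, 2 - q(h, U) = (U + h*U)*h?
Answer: 32372 - 20448*I ≈ 32372.0 - 20448.0*I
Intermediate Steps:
q(h, U) = 2 - h*(U + U*h) (q(h, U) = 2 - (U + h*U)*h = 2 - (U + U*h)*h = 2 - h*(U + U*h))
K = 11751 - 20448*I (K = (2 - 1*√(54 - 70)*71 - 1*√(54 - 70)*71²) + 11749 = (2 - 1*√(-16)*71 - 1*√(-16)*5041) + 11749 = (2 - 1*4*I*71 - 1*4*I*5041) + 11749 = (2 - 284*I - 20164*I) + 11749 = (2 - 20448*I) + 11749 = 11751 - 20448*I ≈ 11751.0 - 20448.0*I)
(3965 - 1*(-16656)) + K = (3965 - 1*(-16656)) + (11751 - 20448*I) = (3965 + 16656) + (11751 - 20448*I) = 20621 + (11751 - 20448*I) = 32372 - 20448*I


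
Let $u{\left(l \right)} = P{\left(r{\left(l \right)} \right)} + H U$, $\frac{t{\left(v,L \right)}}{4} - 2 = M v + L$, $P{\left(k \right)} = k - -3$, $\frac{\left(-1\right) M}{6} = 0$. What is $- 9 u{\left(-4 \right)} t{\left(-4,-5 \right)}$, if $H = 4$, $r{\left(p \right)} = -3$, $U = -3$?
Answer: $-1296$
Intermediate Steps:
$M = 0$ ($M = \left(-6\right) 0 = 0$)
$P{\left(k \right)} = 3 + k$ ($P{\left(k \right)} = k + 3 = 3 + k$)
$t{\left(v,L \right)} = 8 + 4 L$ ($t{\left(v,L \right)} = 8 + 4 \left(0 v + L\right) = 8 + 4 \left(0 + L\right) = 8 + 4 L$)
$u{\left(l \right)} = -12$ ($u{\left(l \right)} = \left(3 - 3\right) + 4 \left(-3\right) = 0 - 12 = -12$)
$- 9 u{\left(-4 \right)} t{\left(-4,-5 \right)} = \left(-9\right) \left(-12\right) \left(8 + 4 \left(-5\right)\right) = 108 \left(8 - 20\right) = 108 \left(-12\right) = -1296$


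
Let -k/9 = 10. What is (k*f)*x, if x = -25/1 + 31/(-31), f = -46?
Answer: -107640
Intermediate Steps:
k = -90 (k = -9*10 = -90)
x = -26 (x = -25*1 + 31*(-1/31) = -25 - 1 = -26)
(k*f)*x = -90*(-46)*(-26) = 4140*(-26) = -107640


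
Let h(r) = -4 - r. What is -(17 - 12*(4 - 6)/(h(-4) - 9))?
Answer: -43/3 ≈ -14.333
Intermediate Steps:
-(17 - 12*(4 - 6)/(h(-4) - 9)) = -(17 - 12*(4 - 6)/((-4 - 1*(-4)) - 9)) = -(17 - (-24)/((-4 + 4) - 9)) = -(17 - (-24)/(0 - 9)) = -(17 - (-24)/(-9)) = -(17 - (-24)*(-1)/9) = -(17 - 12*2/9) = -(17 - 8/3) = -1*43/3 = -43/3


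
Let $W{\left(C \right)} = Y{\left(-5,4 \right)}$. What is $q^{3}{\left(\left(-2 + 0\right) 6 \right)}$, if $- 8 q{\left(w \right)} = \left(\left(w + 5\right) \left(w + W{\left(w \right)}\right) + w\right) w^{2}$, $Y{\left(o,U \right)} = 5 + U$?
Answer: $-4251528$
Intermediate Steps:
$W{\left(C \right)} = 9$ ($W{\left(C \right)} = 5 + 4 = 9$)
$q{\left(w \right)} = - \frac{w^{2} \left(w + \left(5 + w\right) \left(9 + w\right)\right)}{8}$ ($q{\left(w \right)} = - \frac{\left(\left(w + 5\right) \left(w + 9\right) + w\right) w^{2}}{8} = - \frac{\left(\left(5 + w\right) \left(9 + w\right) + w\right) w^{2}}{8} = - \frac{\left(w + \left(5 + w\right) \left(9 + w\right)\right) w^{2}}{8} = - \frac{w^{2} \left(w + \left(5 + w\right) \left(9 + w\right)\right)}{8}$)
$q^{3}{\left(\left(-2 + 0\right) 6 \right)} = \left(\frac{\left(\left(-2 + 0\right) 6\right)^{2} \left(-45 - \left(\left(-2 + 0\right) 6\right)^{2} - 15 \left(-2 + 0\right) 6\right)}{8}\right)^{3} = \left(\frac{\left(\left(-2\right) 6\right)^{2} \left(-45 - \left(\left(-2\right) 6\right)^{2} - 15 \left(\left(-2\right) 6\right)\right)}{8}\right)^{3} = \left(\frac{\left(-12\right)^{2} \left(-45 - \left(-12\right)^{2} - -180\right)}{8}\right)^{3} = \left(\frac{1}{8} \cdot 144 \left(-45 - 144 + 180\right)\right)^{3} = \left(\frac{1}{8} \cdot 144 \left(-9\right)\right)^{3} = \left(-162\right)^{3} = -4251528$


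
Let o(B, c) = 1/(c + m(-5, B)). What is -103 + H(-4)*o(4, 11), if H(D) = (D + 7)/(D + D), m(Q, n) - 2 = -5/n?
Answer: -9685/94 ≈ -103.03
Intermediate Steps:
m(Q, n) = 2 - 5/n
o(B, c) = 1/(2 + c - 5/B) (o(B, c) = 1/(c + (2 - 5/B)) = 1/(2 + c - 5/B))
H(D) = (7 + D)/(2*D) (H(D) = (7 + D)/((2*D)) = (7 + D)*(1/(2*D)) = (7 + D)/(2*D))
-103 + H(-4)*o(4, 11) = -103 + ((½)*(7 - 4)/(-4))*(4/(-5 + 2*4 + 4*11)) = -103 + ((½)*(-¼)*3)*(4/(-5 + 8 + 44)) = -103 - 3/(2*47) = -103 - 3/8*4/47 = -103 - 3/94 = -9685/94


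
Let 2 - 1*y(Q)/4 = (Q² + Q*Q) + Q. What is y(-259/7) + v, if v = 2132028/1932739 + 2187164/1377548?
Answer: -7184136520963043/665610185993 ≈ -10793.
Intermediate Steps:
y(Q) = 8 - 8*Q² - 4*Q (y(Q) = 8 - 4*((Q² + Q*Q) + Q) = 8 - 4*((Q² + Q²) + Q) = 8 - 4*(2*Q² + Q) = 8 - 4*(Q + 2*Q²) = 8 + (-8*Q² - 4*Q) = 8 - 8*Q² - 4*Q)
v = 1791047017385/665610185993 (v = 2132028*(1/1932739) + 2187164*(1/1377548) = 2132028/1932739 + 546791/344387 = 1791047017385/665610185993 ≈ 2.6908)
y(-259/7) + v = (8 - 8*(-259/7)² - (-1036)/7) + 1791047017385/665610185993 = (8 - 8*(-259*⅐)² - (-1036)/7) + 1791047017385/665610185993 = (8 - 8*(-37)² - 4*(-37)) + 1791047017385/665610185993 = (8 - 8*1369 + 148) + 1791047017385/665610185993 = (8 - 10952 + 148) + 1791047017385/665610185993 = -10796 + 1791047017385/665610185993 = -7184136520963043/665610185993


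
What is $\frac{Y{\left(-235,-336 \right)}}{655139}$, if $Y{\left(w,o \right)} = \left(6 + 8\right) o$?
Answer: $- \frac{4704}{655139} \approx -0.0071802$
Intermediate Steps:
$Y{\left(w,o \right)} = 14 o$
$\frac{Y{\left(-235,-336 \right)}}{655139} = \frac{14 \left(-336\right)}{655139} = \left(-4704\right) \frac{1}{655139} = - \frac{4704}{655139}$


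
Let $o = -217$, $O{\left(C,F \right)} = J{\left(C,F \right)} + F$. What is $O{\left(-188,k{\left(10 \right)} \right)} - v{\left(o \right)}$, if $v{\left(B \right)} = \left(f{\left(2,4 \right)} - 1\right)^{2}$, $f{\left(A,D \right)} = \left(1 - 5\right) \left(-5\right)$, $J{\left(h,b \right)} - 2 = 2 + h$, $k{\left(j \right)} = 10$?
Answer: $-535$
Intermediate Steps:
$J{\left(h,b \right)} = 4 + h$ ($J{\left(h,b \right)} = 2 + \left(2 + h\right) = 4 + h$)
$f{\left(A,D \right)} = 20$ ($f{\left(A,D \right)} = \left(-4\right) \left(-5\right) = 20$)
$O{\left(C,F \right)} = 4 + C + F$ ($O{\left(C,F \right)} = \left(4 + C\right) + F = 4 + C + F$)
$v{\left(B \right)} = 361$ ($v{\left(B \right)} = \left(20 - 1\right)^{2} = 19^{2} = 361$)
$O{\left(-188,k{\left(10 \right)} \right)} - v{\left(o \right)} = \left(4 - 188 + 10\right) - 361 = -174 - 361 = -535$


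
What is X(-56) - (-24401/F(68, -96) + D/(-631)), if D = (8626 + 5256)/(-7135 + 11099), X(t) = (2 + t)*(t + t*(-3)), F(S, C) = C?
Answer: -599563391/95136 ≈ -6302.2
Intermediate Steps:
X(t) = -2*t*(2 + t) (X(t) = (2 + t)*(t - 3*t) = (2 + t)*(-2*t) = -2*t*(2 + t))
D = 6941/1982 (D = 13882/3964 = 13882*(1/3964) = 6941/1982 ≈ 3.5020)
X(-56) - (-24401/F(68, -96) + D/(-631)) = -2*(-56)*(2 - 56) - (-24401/(-96) + (6941/1982)/(-631)) = -2*(-56)*(-54) - (-24401*(-1/96) + (6941/1982)*(-1/631)) = -6048 - (24401/96 - 11/1982) = -6048 - 1*24180863/95136 = -6048 - 24180863/95136 = -599563391/95136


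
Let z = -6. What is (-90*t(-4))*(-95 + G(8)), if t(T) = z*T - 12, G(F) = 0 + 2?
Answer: 100440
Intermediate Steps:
G(F) = 2
t(T) = -12 - 6*T (t(T) = -6*T - 12 = -12 - 6*T)
(-90*t(-4))*(-95 + G(8)) = (-90*(-12 - 6*(-4)))*(-95 + 2) = -90*(-12 + 24)*(-93) = -90*12*(-93) = -1080*(-93) = 100440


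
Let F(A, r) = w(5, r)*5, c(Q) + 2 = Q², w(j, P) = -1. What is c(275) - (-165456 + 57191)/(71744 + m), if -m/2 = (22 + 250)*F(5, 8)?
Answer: 5631299337/74464 ≈ 75625.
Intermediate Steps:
c(Q) = -2 + Q²
F(A, r) = -5 (F(A, r) = -1*5 = -5)
m = 2720 (m = -2*(22 + 250)*(-5) = -544*(-5) = -2*(-1360) = 2720)
c(275) - (-165456 + 57191)/(71744 + m) = (-2 + 275²) - (-165456 + 57191)/(71744 + 2720) = (-2 + 75625) - (-108265)/74464 = 75623 - (-108265)/74464 = 75623 - 1*(-108265/74464) = 75623 + 108265/74464 = 5631299337/74464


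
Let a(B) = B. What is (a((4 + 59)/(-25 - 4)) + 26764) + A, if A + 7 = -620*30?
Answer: 236490/29 ≈ 8154.8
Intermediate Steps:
A = -18607 (A = -7 - 620*30 = -7 - 18600 = -18607)
(a((4 + 59)/(-25 - 4)) + 26764) + A = ((4 + 59)/(-25 - 4) + 26764) - 18607 = (63/(-29) + 26764) - 18607 = (63*(-1/29) + 26764) - 18607 = (-63/29 + 26764) - 18607 = 776093/29 - 18607 = 236490/29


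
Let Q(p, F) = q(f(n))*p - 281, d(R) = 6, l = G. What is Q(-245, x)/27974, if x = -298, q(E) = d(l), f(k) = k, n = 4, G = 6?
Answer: -1751/27974 ≈ -0.062594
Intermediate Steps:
l = 6
q(E) = 6
Q(p, F) = -281 + 6*p (Q(p, F) = 6*p - 281 = -281 + 6*p)
Q(-245, x)/27974 = (-281 + 6*(-245))/27974 = (-281 - 1470)*(1/27974) = -1751*1/27974 = -1751/27974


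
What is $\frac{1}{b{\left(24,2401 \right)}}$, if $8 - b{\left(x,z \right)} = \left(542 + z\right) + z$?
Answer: $- \frac{1}{5336} \approx -0.00018741$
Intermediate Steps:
$b{\left(x,z \right)} = -534 - 2 z$ ($b{\left(x,z \right)} = 8 - \left(\left(542 + z\right) + z\right) = 8 - \left(542 + 2 z\right) = -534 - 2 z$)
$\frac{1}{b{\left(24,2401 \right)}} = \frac{1}{-534 - 4802} = \frac{1}{-5336} = - \frac{1}{5336}$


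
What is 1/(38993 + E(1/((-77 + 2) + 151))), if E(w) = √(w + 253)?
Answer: 2963468/115554488495 - 2*√365351/115554488495 ≈ 2.5635e-5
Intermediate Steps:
E(w) = √(253 + w)
1/(38993 + E(1/((-77 + 2) + 151))) = 1/(38993 + √(253 + 1/((-77 + 2) + 151))) = 1/(38993 + √(253 + 1/(-75 + 151))) = 1/(38993 + √(253 + 1/76)) = 1/(38993 + √(19229/76)) = 1/(38993 + √365351/38)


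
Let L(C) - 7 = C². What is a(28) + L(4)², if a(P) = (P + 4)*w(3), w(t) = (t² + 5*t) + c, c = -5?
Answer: 1137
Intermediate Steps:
L(C) = 7 + C²
w(t) = -5 + t² + 5*t (w(t) = (t² + 5*t) - 5 = -5 + t² + 5*t)
a(P) = 76 + 19*P (a(P) = (P + 4)*(-5 + 3² + 5*3) = (4 + P)*(-5 + 9 + 15) = (4 + P)*19 = 76 + 19*P)
a(28) + L(4)² = (76 + 19*28) + (7 + 4²)² = (76 + 532) + (7 + 16)² = 608 + 23² = 608 + 529 = 1137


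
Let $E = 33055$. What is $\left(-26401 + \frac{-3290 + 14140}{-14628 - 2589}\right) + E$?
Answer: $\frac{114551068}{17217} \approx 6653.4$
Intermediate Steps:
$\left(-26401 + \frac{-3290 + 14140}{-14628 - 2589}\right) + E = \left(-26401 + \frac{-3290 + 14140}{-14628 - 2589}\right) + 33055 = \left(-26401 + \frac{10850}{-17217}\right) + 33055 = \left(-26401 + 10850 \left(- \frac{1}{17217}\right)\right) + 33055 = \left(-26401 - \frac{10850}{17217}\right) + 33055 = - \frac{454556867}{17217} + 33055 = \frac{114551068}{17217}$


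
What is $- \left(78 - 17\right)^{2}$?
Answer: $-3721$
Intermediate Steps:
$- \left(78 - 17\right)^{2} = - 61^{2} = \left(-1\right) 3721 = -3721$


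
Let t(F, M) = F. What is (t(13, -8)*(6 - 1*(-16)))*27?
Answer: 7722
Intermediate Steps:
(t(13, -8)*(6 - 1*(-16)))*27 = (13*(6 - 1*(-16)))*27 = (13*(6 + 16))*27 = (13*22)*27 = 286*27 = 7722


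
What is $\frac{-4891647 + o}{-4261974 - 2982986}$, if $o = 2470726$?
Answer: $\frac{2420921}{7244960} \approx 0.33415$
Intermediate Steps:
$\frac{-4891647 + o}{-4261974 - 2982986} = \frac{-4891647 + 2470726}{-4261974 - 2982986} = - \frac{2420921}{-4261974 - 2982986} = - \frac{2420921}{-7244960} = \left(-2420921\right) \left(- \frac{1}{7244960}\right) = \frac{2420921}{7244960}$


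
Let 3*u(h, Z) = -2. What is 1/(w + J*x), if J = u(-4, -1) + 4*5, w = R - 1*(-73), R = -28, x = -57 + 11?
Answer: -3/2533 ≈ -0.0011844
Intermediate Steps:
u(h, Z) = -⅔ (u(h, Z) = (⅓)*(-2) = -⅔)
x = -46
w = 45 (w = -28 - 1*(-73) = -28 + 73 = 45)
J = 58/3 (J = -⅔ + 4*5 = -⅔ + 20 = 58/3 ≈ 19.333)
1/(w + J*x) = 1/(45 + (58/3)*(-46)) = 1/(45 - 2668/3) = 1/(-2533/3) = -3/2533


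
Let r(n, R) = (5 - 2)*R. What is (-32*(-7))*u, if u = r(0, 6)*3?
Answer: 12096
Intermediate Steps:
r(n, R) = 3*R
u = 54 (u = (3*6)*3 = 18*3 = 54)
(-32*(-7))*u = -32*(-7)*54 = 224*54 = 12096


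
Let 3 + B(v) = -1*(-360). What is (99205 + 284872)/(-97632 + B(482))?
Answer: -384077/97275 ≈ -3.9484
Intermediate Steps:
B(v) = 357 (B(v) = -3 - 1*(-360) = -3 + 360 = 357)
(99205 + 284872)/(-97632 + B(482)) = (99205 + 284872)/(-97632 + 357) = 384077/(-97275) = 384077*(-1/97275) = -384077/97275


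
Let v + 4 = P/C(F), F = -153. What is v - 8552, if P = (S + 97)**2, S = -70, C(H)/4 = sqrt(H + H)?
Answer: -8556 - 243*I*sqrt(34)/136 ≈ -8556.0 - 10.419*I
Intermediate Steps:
C(H) = 4*sqrt(2)*sqrt(H) (C(H) = 4*sqrt(H + H) = 4*sqrt(2*H) = 4*(sqrt(2)*sqrt(H)) = 4*sqrt(2)*sqrt(H))
P = 729 (P = (-70 + 97)**2 = 27**2 = 729)
v = -4 - 243*I*sqrt(34)/136 (v = -4 + 729/((4*sqrt(2)*sqrt(-153))) = -4 + 729/((4*sqrt(2)*(3*I*sqrt(17)))) = -4 + 729/((12*I*sqrt(34))) = -4 + 729*(-I*sqrt(34)/408) = -4 - 243*I*sqrt(34)/136 ≈ -4.0 - 10.419*I)
v - 8552 = (-4 - 243*I*sqrt(34)/136) - 8552 = -8556 - 243*I*sqrt(34)/136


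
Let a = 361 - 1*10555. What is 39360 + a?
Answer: 29166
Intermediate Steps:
a = -10194 (a = 361 - 10555 = -10194)
39360 + a = 39360 - 10194 = 29166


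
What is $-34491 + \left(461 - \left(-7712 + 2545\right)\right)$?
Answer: $-28863$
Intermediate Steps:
$-34491 + \left(461 - \left(-7712 + 2545\right)\right) = -34491 + \left(461 - -5167\right) = -34491 + \left(461 + 5167\right) = -34491 + 5628 = -28863$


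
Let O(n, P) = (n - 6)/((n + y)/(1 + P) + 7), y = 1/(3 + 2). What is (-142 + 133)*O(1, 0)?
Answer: 225/41 ≈ 5.4878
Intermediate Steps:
y = ⅕ (y = 1/5 = ⅕ ≈ 0.20000)
O(n, P) = (-6 + n)/(7 + (⅕ + n)/(1 + P)) (O(n, P) = (n - 6)/((n + ⅕)/(1 + P) + 7) = (-6 + n)/((⅕ + n)/(1 + P) + 7) = (-6 + n)/(7 + (⅕ + n)/(1 + P)))
(-142 + 133)*O(1, 0) = (-142 + 133)*(5*(-6 + 1 - 6*0 + 0*1)/(36 + 5*1 + 35*0)) = -45*(-6 + 1 + 0 + 0)/(36 + 5 + 0) = -45*(-5)/41 = -9*(-25/41) = 225/41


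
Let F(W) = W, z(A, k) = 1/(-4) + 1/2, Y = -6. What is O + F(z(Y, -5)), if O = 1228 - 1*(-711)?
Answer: 7757/4 ≈ 1939.3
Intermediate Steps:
z(A, k) = ¼ (z(A, k) = 1*(-¼) + 1*(½) = -¼ + ½ = ¼)
O = 1939 (O = 1228 + 711 = 1939)
O + F(z(Y, -5)) = 1939 + ¼ = 7757/4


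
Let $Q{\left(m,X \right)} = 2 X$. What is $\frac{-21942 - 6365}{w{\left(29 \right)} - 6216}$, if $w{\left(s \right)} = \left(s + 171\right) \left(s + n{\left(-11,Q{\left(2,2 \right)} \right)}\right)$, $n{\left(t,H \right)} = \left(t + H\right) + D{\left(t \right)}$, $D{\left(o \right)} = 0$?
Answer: $\frac{28307}{1816} \approx 15.588$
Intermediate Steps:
$n{\left(t,H \right)} = H + t$ ($n{\left(t,H \right)} = \left(t + H\right) + 0 = \left(H + t\right) + 0 = H + t$)
$w{\left(s \right)} = \left(-7 + s\right) \left(171 + s\right)$ ($w{\left(s \right)} = \left(s + 171\right) \left(s + \left(2 \cdot 2 - 11\right)\right) = \left(171 + s\right) \left(s + \left(4 - 11\right)\right) = \left(171 + s\right) \left(s - 7\right) = \left(171 + s\right) \left(-7 + s\right) = \left(-7 + s\right) \left(171 + s\right)$)
$\frac{-21942 - 6365}{w{\left(29 \right)} - 6216} = \frac{-21942 - 6365}{\left(-1197 + 29^{2} + 164 \cdot 29\right) - 6216} = - \frac{28307}{\left(-1197 + 841 + 4756\right) - 6216} = - \frac{28307}{4400 - 6216} = - \frac{28307}{-1816} = \left(-28307\right) \left(- \frac{1}{1816}\right) = \frac{28307}{1816}$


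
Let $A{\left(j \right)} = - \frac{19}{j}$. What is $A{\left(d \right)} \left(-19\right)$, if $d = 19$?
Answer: $19$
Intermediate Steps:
$A{\left(d \right)} \left(-19\right) = - \frac{19}{19} \left(-19\right) = \left(-19\right) \frac{1}{19} \left(-19\right) = \left(-1\right) \left(-19\right) = 19$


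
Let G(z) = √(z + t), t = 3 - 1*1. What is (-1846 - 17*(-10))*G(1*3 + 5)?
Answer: -1676*√10 ≈ -5300.0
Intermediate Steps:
t = 2 (t = 3 - 1 = 2)
G(z) = √(2 + z) (G(z) = √(z + 2) = √(2 + z))
(-1846 - 17*(-10))*G(1*3 + 5) = (-1846 - 17*(-10))*√(2 + (1*3 + 5)) = (-1846 + 170)*√(2 + (3 + 5)) = -1676*√(2 + 8) = -1676*√10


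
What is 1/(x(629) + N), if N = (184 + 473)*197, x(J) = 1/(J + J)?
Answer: 1258/162821683 ≈ 7.7262e-6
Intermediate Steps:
x(J) = 1/(2*J)
N = 129429 (N = 657*197 = 129429)
1/(x(629) + N) = 1/((½)/629 + 129429) = 1/((½)*(1/629) + 129429) = 1/(1/1258 + 129429) = 1/(162821683/1258) = 1258/162821683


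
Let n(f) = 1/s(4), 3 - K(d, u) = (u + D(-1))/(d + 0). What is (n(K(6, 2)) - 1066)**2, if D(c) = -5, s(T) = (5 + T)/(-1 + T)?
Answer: 10220809/9 ≈ 1.1356e+6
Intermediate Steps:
s(T) = (5 + T)/(-1 + T)
K(d, u) = 3 - (-5 + u)/d (K(d, u) = 3 - (u - 5)/(d + 0) = 3 - (-5 + u)/d)
n(f) = 1/3 (n(f) = 1/((5 + 4)/(-1 + 4)) = 1/(9/3) = 1/((1/3)*9) = 1/3)
(n(K(6, 2)) - 1066)**2 = (1/3 - 1066)**2 = (-3197/3)**2 = 10220809/9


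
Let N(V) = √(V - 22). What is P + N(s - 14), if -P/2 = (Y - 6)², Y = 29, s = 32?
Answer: -1058 + 2*I ≈ -1058.0 + 2.0*I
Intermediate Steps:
P = -1058 (P = -2*(29 - 6)² = -2*23² = -2*529 = -1058)
N(V) = √(-22 + V)
P + N(s - 14) = -1058 + √(-22 + (32 - 14)) = -1058 + √(-22 + 18) = -1058 + √(-4) = -1058 + 2*I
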